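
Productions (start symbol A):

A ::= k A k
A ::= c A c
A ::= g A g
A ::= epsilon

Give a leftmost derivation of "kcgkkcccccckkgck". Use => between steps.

A => kAk => kcAck => kcgAgck => kcgkAkgck => kcgkkAkkgck => kcgkkcAckkgck => kcgkkccAcckkgck => kcgkkcccAccckkgck => kcgkkcccccckkgck

A => kAk   [A ::= k A k]
kAk => kcAck   [A ::= c A c]
kcAck => kcgAgck   [A ::= g A g]
kcgAgck => kcgkAkgck   [A ::= k A k]
kcgkAkgck => kcgkkAkkgck   [A ::= k A k]
kcgkkAkkgck => kcgkkcAckkgck   [A ::= c A c]
kcgkkcAckkgck => kcgkkccAcckkgck   [A ::= c A c]
kcgkkccAcckkgck => kcgkkcccAccckkgck   [A ::= c A c]
kcgkkcccAccckkgck => kcgkkcccccckkgck   [A ::= epsilon]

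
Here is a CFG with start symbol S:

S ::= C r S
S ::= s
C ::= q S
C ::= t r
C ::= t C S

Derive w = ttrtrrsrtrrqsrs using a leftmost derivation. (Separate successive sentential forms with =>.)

S => CrS => tCSrS => ttrSrS => ttrCrSrS => ttrtrrSrS => ttrtrrsrS => ttrtrrsrCrS => ttrtrrsrtrrS => ttrtrrsrtrrCrS => ttrtrrsrtrrqSrS => ttrtrrsrtrrqsrS => ttrtrrsrtrrqsrs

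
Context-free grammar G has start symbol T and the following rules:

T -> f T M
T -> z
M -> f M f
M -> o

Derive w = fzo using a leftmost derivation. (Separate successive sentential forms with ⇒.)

T ⇒ fTM   [T -> f T M]
fTM ⇒ fzM   [T -> z]
fzM ⇒ fzo   [M -> o]

T⇒fTM⇒fzM⇒fzo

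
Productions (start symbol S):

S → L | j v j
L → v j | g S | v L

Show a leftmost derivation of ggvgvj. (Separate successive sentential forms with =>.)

S => L => gS => gL => ggS => ggL => ggvL => ggvgS => ggvgL => ggvgvj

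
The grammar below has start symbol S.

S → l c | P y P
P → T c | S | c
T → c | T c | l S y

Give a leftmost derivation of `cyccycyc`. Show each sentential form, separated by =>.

S=>PyP=>cyP=>cyS=>cyPyP=>cySyP=>cyPyPyP=>cyTcyPyP=>cyccyPyP=>cyccycyP=>cyccycyc

S => PyP   [S → P y P]
PyP => cyP   [P → c]
cyP => cyS   [P → S]
cyS => cyPyP   [S → P y P]
cyPyP => cySyP   [P → S]
cySyP => cyPyPyP   [S → P y P]
cyPyPyP => cyTcyPyP   [P → T c]
cyTcyPyP => cyccyPyP   [T → c]
cyccyPyP => cyccycyP   [P → c]
cyccycyP => cyccycyc   [P → c]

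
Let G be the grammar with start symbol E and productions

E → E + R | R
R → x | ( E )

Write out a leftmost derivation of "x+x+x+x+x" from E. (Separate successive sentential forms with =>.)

E => E+R   [E → E + R]
E+R => E+R+R   [E → E + R]
E+R+R => E+R+R+R   [E → E + R]
E+R+R+R => E+R+R+R+R   [E → E + R]
E+R+R+R+R => R+R+R+R+R   [E → R]
R+R+R+R+R => x+R+R+R+R   [R → x]
x+R+R+R+R => x+x+R+R+R   [R → x]
x+x+R+R+R => x+x+x+R+R   [R → x]
x+x+x+R+R => x+x+x+x+R   [R → x]
x+x+x+x+R => x+x+x+x+x   [R → x]

E=>E+R=>E+R+R=>E+R+R+R=>E+R+R+R+R=>R+R+R+R+R=>x+R+R+R+R=>x+x+R+R+R=>x+x+x+R+R=>x+x+x+x+R=>x+x+x+x+x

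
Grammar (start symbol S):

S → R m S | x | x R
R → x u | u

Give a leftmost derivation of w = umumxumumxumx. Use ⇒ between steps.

S ⇒ RmS ⇒ umS ⇒ umRmS ⇒ umumS ⇒ umumRmS ⇒ umumxumS ⇒ umumxumRmS ⇒ umumxumumS ⇒ umumxumumRmS ⇒ umumxumumxumS ⇒ umumxumumxumx

S ⇒ RmS   [S → R m S]
RmS ⇒ umS   [R → u]
umS ⇒ umRmS   [S → R m S]
umRmS ⇒ umumS   [R → u]
umumS ⇒ umumRmS   [S → R m S]
umumRmS ⇒ umumxumS   [R → x u]
umumxumS ⇒ umumxumRmS   [S → R m S]
umumxumRmS ⇒ umumxumumS   [R → u]
umumxumumS ⇒ umumxumumRmS   [S → R m S]
umumxumumRmS ⇒ umumxumumxumS   [R → x u]
umumxumumxumS ⇒ umumxumumxumx   [S → x]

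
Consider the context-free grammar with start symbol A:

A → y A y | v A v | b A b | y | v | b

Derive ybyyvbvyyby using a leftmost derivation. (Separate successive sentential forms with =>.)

A=>yAy=>ybAby=>ybyAyby=>ybyyAyyby=>ybyyvAvyyby=>ybyyvbvyyby

A => yAy   [A → y A y]
yAy => ybAby   [A → b A b]
ybAby => ybyAyby   [A → y A y]
ybyAyby => ybyyAyyby   [A → y A y]
ybyyAyyby => ybyyvAvyyby   [A → v A v]
ybyyvAvyyby => ybyyvbvyyby   [A → b]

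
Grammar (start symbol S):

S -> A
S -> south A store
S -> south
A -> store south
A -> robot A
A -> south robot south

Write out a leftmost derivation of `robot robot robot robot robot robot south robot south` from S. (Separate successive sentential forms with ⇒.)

S ⇒ A ⇒ robot A ⇒ robot robot A ⇒ robot robot robot A ⇒ robot robot robot robot A ⇒ robot robot robot robot robot A ⇒ robot robot robot robot robot robot A ⇒ robot robot robot robot robot robot south robot south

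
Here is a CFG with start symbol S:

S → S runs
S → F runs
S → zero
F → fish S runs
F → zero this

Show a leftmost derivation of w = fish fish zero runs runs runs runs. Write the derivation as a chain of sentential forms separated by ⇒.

S ⇒ F runs ⇒ fish S runs runs ⇒ fish F runs runs runs ⇒ fish fish S runs runs runs runs ⇒ fish fish zero runs runs runs runs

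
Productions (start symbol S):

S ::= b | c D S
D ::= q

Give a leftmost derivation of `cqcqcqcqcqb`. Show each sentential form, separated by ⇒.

S⇒cDS⇒cqS⇒cqcDS⇒cqcqS⇒cqcqcDS⇒cqcqcqS⇒cqcqcqcDS⇒cqcqcqcqS⇒cqcqcqcqcDS⇒cqcqcqcqcqS⇒cqcqcqcqcqb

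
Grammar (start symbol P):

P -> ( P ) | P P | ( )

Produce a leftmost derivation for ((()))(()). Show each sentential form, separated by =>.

P => PP => (P)P => ((P))P => ((()))P => ((()))(P) => ((()))(())

P => PP   [P -> P P]
PP => (P)P   [P -> ( P )]
(P)P => ((P))P   [P -> ( P )]
((P))P => ((()))P   [P -> ( )]
((()))P => ((()))(P)   [P -> ( P )]
((()))(P) => ((()))(())   [P -> ( )]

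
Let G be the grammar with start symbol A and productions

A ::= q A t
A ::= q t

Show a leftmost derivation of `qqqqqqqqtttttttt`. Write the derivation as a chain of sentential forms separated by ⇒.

A⇒qAt⇒qqAtt⇒qqqAttt⇒qqqqAtttt⇒qqqqqAttttt⇒qqqqqqAtttttt⇒qqqqqqqAttttttt⇒qqqqqqqqtttttttt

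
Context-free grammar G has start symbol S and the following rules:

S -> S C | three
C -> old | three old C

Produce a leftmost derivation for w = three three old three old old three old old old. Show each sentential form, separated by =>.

S => S C => S C C => S C C C => three C C C => three three old C C C => three three old three old C C C => three three old three old old C C => three three old three old old three old C C => three three old three old old three old old C => three three old three old old three old old old

S => S C   [S -> S C]
S C => S C C   [S -> S C]
S C C => S C C C   [S -> S C]
S C C C => three C C C   [S -> three]
three C C C => three three old C C C   [C -> three old C]
three three old C C C => three three old three old C C C   [C -> three old C]
three three old three old C C C => three three old three old old C C   [C -> old]
three three old three old old C C => three three old three old old three old C C   [C -> three old C]
three three old three old old three old C C => three three old three old old three old old C   [C -> old]
three three old three old old three old old C => three three old three old old three old old old   [C -> old]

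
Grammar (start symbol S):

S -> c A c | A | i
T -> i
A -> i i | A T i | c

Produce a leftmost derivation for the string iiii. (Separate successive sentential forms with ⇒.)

S⇒A⇒ATi⇒iiTi⇒iiii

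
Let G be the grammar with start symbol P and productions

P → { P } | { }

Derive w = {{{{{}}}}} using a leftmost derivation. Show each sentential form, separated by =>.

P => {P} => {{P}} => {{{P}}} => {{{{P}}}} => {{{{{}}}}}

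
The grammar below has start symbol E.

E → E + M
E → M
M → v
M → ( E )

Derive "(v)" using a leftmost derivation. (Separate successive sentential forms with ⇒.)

E ⇒ M   [E → M]
M ⇒ (E)   [M → ( E )]
(E) ⇒ (M)   [E → M]
(M) ⇒ (v)   [M → v]

E ⇒ M ⇒ (E) ⇒ (M) ⇒ (v)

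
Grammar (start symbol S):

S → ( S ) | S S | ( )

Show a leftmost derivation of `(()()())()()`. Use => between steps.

S => SS => SSS => (S)SS => (SS)SS => (SSS)SS => (()SS)SS => (()()S)SS => (()()())SS => (()()())()S => (()()())()()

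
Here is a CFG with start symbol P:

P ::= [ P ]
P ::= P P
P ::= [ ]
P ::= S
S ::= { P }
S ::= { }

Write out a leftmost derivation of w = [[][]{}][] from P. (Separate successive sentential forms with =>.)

P => PP => [P]P => [PP]P => [[]P]P => [[]PP]P => [[][]P]P => [[][]S]P => [[][]{}]P => [[][]{}][]

P => PP   [P ::= P P]
PP => [P]P   [P ::= [ P ]]
[P]P => [PP]P   [P ::= P P]
[PP]P => [[]P]P   [P ::= [ ]]
[[]P]P => [[]PP]P   [P ::= P P]
[[]PP]P => [[][]P]P   [P ::= [ ]]
[[][]P]P => [[][]S]P   [P ::= S]
[[][]S]P => [[][]{}]P   [S ::= { }]
[[][]{}]P => [[][]{}][]   [P ::= [ ]]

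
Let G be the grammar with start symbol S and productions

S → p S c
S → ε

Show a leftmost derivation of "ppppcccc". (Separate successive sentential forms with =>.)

S=>pSc=>ppScc=>pppSccc=>ppppScccc=>ppppcccc

S => pSc   [S → p S c]
pSc => ppScc   [S → p S c]
ppScc => pppSccc   [S → p S c]
pppSccc => ppppScccc   [S → p S c]
ppppScccc => ppppcccc   [S → ε]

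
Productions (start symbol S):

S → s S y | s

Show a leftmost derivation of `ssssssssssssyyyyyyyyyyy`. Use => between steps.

S=>sSy=>ssSyy=>sssSyyy=>ssssSyyyy=>sssssSyyyyy=>ssssssSyyyyyy=>sssssssSyyyyyyy=>ssssssssSyyyyyyyy=>sssssssssSyyyyyyyyy=>ssssssssssSyyyyyyyyyy=>sssssssssssSyyyyyyyyyyy=>ssssssssssssyyyyyyyyyyy

S => sSy   [S → s S y]
sSy => ssSyy   [S → s S y]
ssSyy => sssSyyy   [S → s S y]
sssSyyy => ssssSyyyy   [S → s S y]
ssssSyyyy => sssssSyyyyy   [S → s S y]
sssssSyyyyy => ssssssSyyyyyy   [S → s S y]
ssssssSyyyyyy => sssssssSyyyyyyy   [S → s S y]
sssssssSyyyyyyy => ssssssssSyyyyyyyy   [S → s S y]
ssssssssSyyyyyyyy => sssssssssSyyyyyyyyy   [S → s S y]
sssssssssSyyyyyyyyy => ssssssssssSyyyyyyyyyy   [S → s S y]
ssssssssssSyyyyyyyyyy => sssssssssssSyyyyyyyyyyy   [S → s S y]
sssssssssssSyyyyyyyyyyy => ssssssssssssyyyyyyyyyyy   [S → s]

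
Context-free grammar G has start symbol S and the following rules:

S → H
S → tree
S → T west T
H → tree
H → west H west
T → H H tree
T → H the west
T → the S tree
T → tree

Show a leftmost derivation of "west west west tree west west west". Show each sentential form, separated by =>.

S => H   [S → H]
H => west H west   [H → west H west]
west H west => west west H west west   [H → west H west]
west west H west west => west west west H west west west   [H → west H west]
west west west H west west west => west west west tree west west west   [H → tree]

S => H => west H west => west west H west west => west west west H west west west => west west west tree west west west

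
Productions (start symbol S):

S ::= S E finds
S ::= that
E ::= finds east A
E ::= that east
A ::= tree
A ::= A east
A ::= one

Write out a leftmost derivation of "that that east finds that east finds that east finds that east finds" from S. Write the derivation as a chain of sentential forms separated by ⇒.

S ⇒ S E finds   [S ::= S E finds]
S E finds ⇒ S E finds E finds   [S ::= S E finds]
S E finds E finds ⇒ S E finds E finds E finds   [S ::= S E finds]
S E finds E finds E finds ⇒ S E finds E finds E finds E finds   [S ::= S E finds]
S E finds E finds E finds E finds ⇒ that E finds E finds E finds E finds   [S ::= that]
that E finds E finds E finds E finds ⇒ that that east finds E finds E finds E finds   [E ::= that east]
that that east finds E finds E finds E finds ⇒ that that east finds that east finds E finds E finds   [E ::= that east]
that that east finds that east finds E finds E finds ⇒ that that east finds that east finds that east finds E finds   [E ::= that east]
that that east finds that east finds that east finds E finds ⇒ that that east finds that east finds that east finds that east finds   [E ::= that east]

S ⇒ S E finds ⇒ S E finds E finds ⇒ S E finds E finds E finds ⇒ S E finds E finds E finds E finds ⇒ that E finds E finds E finds E finds ⇒ that that east finds E finds E finds E finds ⇒ that that east finds that east finds E finds E finds ⇒ that that east finds that east finds that east finds E finds ⇒ that that east finds that east finds that east finds that east finds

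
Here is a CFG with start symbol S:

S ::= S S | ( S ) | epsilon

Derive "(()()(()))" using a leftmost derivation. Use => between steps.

S => (S) => (SS) => ((S)S) => (()S) => (()SS) => (()(S)S) => (()()S) => (()()(S)) => (()()((S))) => (()()(()))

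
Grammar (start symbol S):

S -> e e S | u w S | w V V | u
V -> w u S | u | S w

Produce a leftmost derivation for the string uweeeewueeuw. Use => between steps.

S => uwS => uweeS => uweeeeS => uweeeewVV => uweeeewuV => uweeeewuSw => uweeeewueeSw => uweeeewueeuw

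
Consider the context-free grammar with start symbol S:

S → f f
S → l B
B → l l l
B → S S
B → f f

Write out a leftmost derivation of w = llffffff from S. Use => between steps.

S=>lB=>lSS=>llBS=>llSSS=>llffSS=>llffffS=>llffffff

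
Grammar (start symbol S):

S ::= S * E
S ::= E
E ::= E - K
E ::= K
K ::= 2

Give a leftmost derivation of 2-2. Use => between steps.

S => E => E-K => K-K => 2-K => 2-2

S => E   [S ::= E]
E => E-K   [E ::= E - K]
E-K => K-K   [E ::= K]
K-K => 2-K   [K ::= 2]
2-K => 2-2   [K ::= 2]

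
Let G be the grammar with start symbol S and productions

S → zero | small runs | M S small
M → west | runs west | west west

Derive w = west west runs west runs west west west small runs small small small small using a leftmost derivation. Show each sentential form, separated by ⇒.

S ⇒ M S small ⇒ west west S small ⇒ west west M S small small ⇒ west west runs west S small small ⇒ west west runs west M S small small small ⇒ west west runs west runs west S small small small ⇒ west west runs west runs west M S small small small small ⇒ west west runs west runs west west west S small small small small ⇒ west west runs west runs west west west small runs small small small small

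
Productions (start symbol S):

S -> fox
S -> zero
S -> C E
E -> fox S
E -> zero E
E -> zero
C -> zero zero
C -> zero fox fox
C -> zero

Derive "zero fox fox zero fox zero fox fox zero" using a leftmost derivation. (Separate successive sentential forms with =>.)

S => C E   [S -> C E]
C E => zero fox fox E   [C -> zero fox fox]
zero fox fox E => zero fox fox zero E   [E -> zero E]
zero fox fox zero E => zero fox fox zero fox S   [E -> fox S]
zero fox fox zero fox S => zero fox fox zero fox C E   [S -> C E]
zero fox fox zero fox C E => zero fox fox zero fox zero fox fox E   [C -> zero fox fox]
zero fox fox zero fox zero fox fox E => zero fox fox zero fox zero fox fox zero   [E -> zero]

S => C E => zero fox fox E => zero fox fox zero E => zero fox fox zero fox S => zero fox fox zero fox C E => zero fox fox zero fox zero fox fox E => zero fox fox zero fox zero fox fox zero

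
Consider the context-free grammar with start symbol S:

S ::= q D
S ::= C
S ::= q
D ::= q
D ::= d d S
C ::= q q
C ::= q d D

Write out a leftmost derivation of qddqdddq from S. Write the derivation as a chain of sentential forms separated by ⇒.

S ⇒ qD ⇒ qddS ⇒ qddC ⇒ qddqdD ⇒ qddqdddS ⇒ qddqdddq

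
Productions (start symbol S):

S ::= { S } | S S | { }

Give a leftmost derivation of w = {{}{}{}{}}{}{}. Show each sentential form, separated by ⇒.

S ⇒ SS ⇒ SSS ⇒ {S}SS ⇒ {SS}SS ⇒ {SSS}SS ⇒ {SSSS}SS ⇒ {{}SSS}SS ⇒ {{}{}SS}SS ⇒ {{}{}{}S}SS ⇒ {{}{}{}{}}SS ⇒ {{}{}{}{}}{}S ⇒ {{}{}{}{}}{}{}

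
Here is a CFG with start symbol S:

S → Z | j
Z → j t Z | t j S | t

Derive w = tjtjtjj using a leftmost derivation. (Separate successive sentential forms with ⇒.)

S ⇒ Z ⇒ tjS ⇒ tjZ ⇒ tjtjS ⇒ tjtjZ ⇒ tjtjtjS ⇒ tjtjtjj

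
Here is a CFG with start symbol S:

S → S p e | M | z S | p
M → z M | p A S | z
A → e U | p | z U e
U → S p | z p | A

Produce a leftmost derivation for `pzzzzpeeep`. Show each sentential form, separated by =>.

S => M => pAS => pzUeS => pzAeS => pzzUeeS => pzzAeeS => pzzzUeeeS => pzzzzpeeeS => pzzzzpeeep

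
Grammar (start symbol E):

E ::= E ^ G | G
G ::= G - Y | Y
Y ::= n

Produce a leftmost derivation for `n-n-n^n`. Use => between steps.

E => E^G => G^G => G-Y^G => G-Y-Y^G => Y-Y-Y^G => n-Y-Y^G => n-n-Y^G => n-n-n^G => n-n-n^Y => n-n-n^n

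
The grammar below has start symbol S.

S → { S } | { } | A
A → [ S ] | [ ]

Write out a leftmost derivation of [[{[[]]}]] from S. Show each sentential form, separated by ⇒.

S ⇒ A   [S → A]
A ⇒ [S]   [A → [ S ]]
[S] ⇒ [A]   [S → A]
[A] ⇒ [[S]]   [A → [ S ]]
[[S]] ⇒ [[{S}]]   [S → { S }]
[[{S}]] ⇒ [[{A}]]   [S → A]
[[{A}]] ⇒ [[{[S]}]]   [A → [ S ]]
[[{[S]}]] ⇒ [[{[A]}]]   [S → A]
[[{[A]}]] ⇒ [[{[[]]}]]   [A → [ ]]

S⇒A⇒[S]⇒[A]⇒[[S]]⇒[[{S}]]⇒[[{A}]]⇒[[{[S]}]]⇒[[{[A]}]]⇒[[{[[]]}]]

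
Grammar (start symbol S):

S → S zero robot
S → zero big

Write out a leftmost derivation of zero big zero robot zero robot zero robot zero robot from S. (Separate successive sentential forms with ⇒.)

S ⇒ S zero robot   [S → S zero robot]
S zero robot ⇒ S zero robot zero robot   [S → S zero robot]
S zero robot zero robot ⇒ S zero robot zero robot zero robot   [S → S zero robot]
S zero robot zero robot zero robot ⇒ S zero robot zero robot zero robot zero robot   [S → S zero robot]
S zero robot zero robot zero robot zero robot ⇒ zero big zero robot zero robot zero robot zero robot   [S → zero big]

S ⇒ S zero robot ⇒ S zero robot zero robot ⇒ S zero robot zero robot zero robot ⇒ S zero robot zero robot zero robot zero robot ⇒ zero big zero robot zero robot zero robot zero robot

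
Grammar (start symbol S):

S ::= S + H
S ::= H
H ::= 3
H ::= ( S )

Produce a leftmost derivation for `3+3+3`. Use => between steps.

S => S+H   [S ::= S + H]
S+H => S+H+H   [S ::= S + H]
S+H+H => H+H+H   [S ::= H]
H+H+H => 3+H+H   [H ::= 3]
3+H+H => 3+3+H   [H ::= 3]
3+3+H => 3+3+3   [H ::= 3]

S => S+H => S+H+H => H+H+H => 3+H+H => 3+3+H => 3+3+3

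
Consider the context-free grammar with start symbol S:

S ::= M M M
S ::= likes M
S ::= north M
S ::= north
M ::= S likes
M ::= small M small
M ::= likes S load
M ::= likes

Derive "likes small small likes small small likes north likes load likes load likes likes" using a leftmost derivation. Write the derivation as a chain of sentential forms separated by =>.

S => M M M   [S ::= M M M]
M M M => likes S load M M   [M ::= likes S load]
likes S load M M => likes M M M load M M   [S ::= M M M]
likes M M M load M M => likes small M small M M load M M   [M ::= small M small]
likes small M small M M load M M => likes small small M small small M M load M M   [M ::= small M small]
likes small small M small small M M load M M => likes small small likes small small M M load M M   [M ::= likes]
likes small small likes small small M M load M M => likes small small likes small small likes S load M load M M   [M ::= likes S load]
likes small small likes small small likes S load M load M M => likes small small likes small small likes north M load M load M M   [S ::= north M]
likes small small likes small small likes north M load M load M M => likes small small likes small small likes north likes load M load M M   [M ::= likes]
likes small small likes small small likes north likes load M load M M => likes small small likes small small likes north likes load likes load M M   [M ::= likes]
likes small small likes small small likes north likes load likes load M M => likes small small likes small small likes north likes load likes load likes M   [M ::= likes]
likes small small likes small small likes north likes load likes load likes M => likes small small likes small small likes north likes load likes load likes likes   [M ::= likes]

S => M M M => likes S load M M => likes M M M load M M => likes small M small M M load M M => likes small small M small small M M load M M => likes small small likes small small M M load M M => likes small small likes small small likes S load M load M M => likes small small likes small small likes north M load M load M M => likes small small likes small small likes north likes load M load M M => likes small small likes small small likes north likes load likes load M M => likes small small likes small small likes north likes load likes load likes M => likes small small likes small small likes north likes load likes load likes likes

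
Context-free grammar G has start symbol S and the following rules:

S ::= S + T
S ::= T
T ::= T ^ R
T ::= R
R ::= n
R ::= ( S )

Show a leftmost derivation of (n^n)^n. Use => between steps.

S => T => T^R => R^R => (S)^R => (T)^R => (T^R)^R => (R^R)^R => (n^R)^R => (n^n)^R => (n^n)^n

S => T   [S ::= T]
T => T^R   [T ::= T ^ R]
T^R => R^R   [T ::= R]
R^R => (S)^R   [R ::= ( S )]
(S)^R => (T)^R   [S ::= T]
(T)^R => (T^R)^R   [T ::= T ^ R]
(T^R)^R => (R^R)^R   [T ::= R]
(R^R)^R => (n^R)^R   [R ::= n]
(n^R)^R => (n^n)^R   [R ::= n]
(n^n)^R => (n^n)^n   [R ::= n]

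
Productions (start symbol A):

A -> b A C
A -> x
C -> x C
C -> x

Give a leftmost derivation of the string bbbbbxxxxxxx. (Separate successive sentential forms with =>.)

A => bAC   [A -> b A C]
bAC => bbACC   [A -> b A C]
bbACC => bbbACCC   [A -> b A C]
bbbACCC => bbbbACCCC   [A -> b A C]
bbbbACCCC => bbbbbACCCCC   [A -> b A C]
bbbbbACCCCC => bbbbbxCCCCC   [A -> x]
bbbbbxCCCCC => bbbbbxxCCCC   [C -> x]
bbbbbxxCCCC => bbbbbxxxCCC   [C -> x]
bbbbbxxxCCC => bbbbbxxxxCCC   [C -> x C]
bbbbbxxxxCCC => bbbbbxxxxxCC   [C -> x]
bbbbbxxxxxCC => bbbbbxxxxxxC   [C -> x]
bbbbbxxxxxxC => bbbbbxxxxxxx   [C -> x]

A => bAC => bbACC => bbbACCC => bbbbACCCC => bbbbbACCCCC => bbbbbxCCCCC => bbbbbxxCCCC => bbbbbxxxCCC => bbbbbxxxxCCC => bbbbbxxxxxCC => bbbbbxxxxxxC => bbbbbxxxxxxx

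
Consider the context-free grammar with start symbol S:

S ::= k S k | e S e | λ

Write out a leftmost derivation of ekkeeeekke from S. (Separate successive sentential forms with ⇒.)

S ⇒ eSe ⇒ ekSke ⇒ ekkSkke ⇒ ekkeSekke ⇒ ekkeeSeekke ⇒ ekkeeeekke

S ⇒ eSe   [S ::= e S e]
eSe ⇒ ekSke   [S ::= k S k]
ekSke ⇒ ekkSkke   [S ::= k S k]
ekkSkke ⇒ ekkeSekke   [S ::= e S e]
ekkeSekke ⇒ ekkeeSeekke   [S ::= e S e]
ekkeeSeekke ⇒ ekkeeeekke   [S ::= λ]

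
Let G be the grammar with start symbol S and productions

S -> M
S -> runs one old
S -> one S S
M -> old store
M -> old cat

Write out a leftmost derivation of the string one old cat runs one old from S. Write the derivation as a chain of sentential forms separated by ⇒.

S ⇒ one S S   [S -> one S S]
one S S ⇒ one M S   [S -> M]
one M S ⇒ one old cat S   [M -> old cat]
one old cat S ⇒ one old cat runs one old   [S -> runs one old]

S ⇒ one S S ⇒ one M S ⇒ one old cat S ⇒ one old cat runs one old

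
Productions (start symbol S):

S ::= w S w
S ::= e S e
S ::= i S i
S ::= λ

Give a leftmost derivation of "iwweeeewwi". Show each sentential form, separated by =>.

S => iSi   [S ::= i S i]
iSi => iwSwi   [S ::= w S w]
iwSwi => iwwSwwi   [S ::= w S w]
iwwSwwi => iwweSewwi   [S ::= e S e]
iwweSewwi => iwweeSeewwi   [S ::= e S e]
iwweeSeewwi => iwweeeewwi   [S ::= λ]

S => iSi => iwSwi => iwwSwwi => iwweSewwi => iwweeSeewwi => iwweeeewwi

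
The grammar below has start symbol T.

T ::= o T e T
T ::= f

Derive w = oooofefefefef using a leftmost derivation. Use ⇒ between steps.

T ⇒ oTeT ⇒ ooTeTeT ⇒ oooTeTeTeT ⇒ ooooTeTeTeTeT ⇒ oooofeTeTeTeT ⇒ oooofefeTeTeT ⇒ oooofefefeTeT ⇒ oooofefefefeT ⇒ oooofefefefef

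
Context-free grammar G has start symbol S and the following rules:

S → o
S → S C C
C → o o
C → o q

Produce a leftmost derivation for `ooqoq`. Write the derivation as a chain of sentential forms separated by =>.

S => SCC   [S → S C C]
SCC => oCC   [S → o]
oCC => ooqC   [C → o q]
ooqC => ooqoq   [C → o q]

S=>SCC=>oCC=>ooqC=>ooqoq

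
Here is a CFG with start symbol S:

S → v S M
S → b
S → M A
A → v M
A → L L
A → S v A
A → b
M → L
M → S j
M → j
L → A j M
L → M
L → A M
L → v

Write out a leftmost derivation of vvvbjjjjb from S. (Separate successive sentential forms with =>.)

S => MA => SjA => vSMjA => vvSMMjA => vvvSMMMjA => vvvbMMMjA => vvvbjMMjA => vvvbjjMjA => vvvbjjjjA => vvvbjjjjb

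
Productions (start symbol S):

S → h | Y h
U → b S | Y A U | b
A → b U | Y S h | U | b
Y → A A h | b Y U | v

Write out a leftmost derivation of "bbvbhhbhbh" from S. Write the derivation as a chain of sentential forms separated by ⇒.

S ⇒ Yh   [S → Y h]
Yh ⇒ bYUh   [Y → b Y U]
bYUh ⇒ bAAhUh   [Y → A A h]
bAAhUh ⇒ bYShAhUh   [A → Y S h]
bYShAhUh ⇒ bbYUShAhUh   [Y → b Y U]
bbYUShAhUh ⇒ bbvUShAhUh   [Y → v]
bbvUShAhUh ⇒ bbvbShAhUh   [U → b]
bbvbShAhUh ⇒ bbvbhhAhUh   [S → h]
bbvbhhAhUh ⇒ bbvbhhbhUh   [A → b]
bbvbhhbhUh ⇒ bbvbhhbhbh   [U → b]

S ⇒ Yh ⇒ bYUh ⇒ bAAhUh ⇒ bYShAhUh ⇒ bbYUShAhUh ⇒ bbvUShAhUh ⇒ bbvbShAhUh ⇒ bbvbhhAhUh ⇒ bbvbhhbhUh ⇒ bbvbhhbhbh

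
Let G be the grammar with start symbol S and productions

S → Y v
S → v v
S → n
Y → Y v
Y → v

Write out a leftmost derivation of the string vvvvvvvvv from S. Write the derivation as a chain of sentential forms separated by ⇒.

S ⇒ Yv ⇒ Yvv ⇒ Yvvv ⇒ Yvvvv ⇒ Yvvvvv ⇒ Yvvvvvv ⇒ Yvvvvvvv ⇒ Yvvvvvvvv ⇒ vvvvvvvvv

S ⇒ Yv   [S → Y v]
Yv ⇒ Yvv   [Y → Y v]
Yvv ⇒ Yvvv   [Y → Y v]
Yvvv ⇒ Yvvvv   [Y → Y v]
Yvvvv ⇒ Yvvvvv   [Y → Y v]
Yvvvvv ⇒ Yvvvvvv   [Y → Y v]
Yvvvvvv ⇒ Yvvvvvvv   [Y → Y v]
Yvvvvvvv ⇒ Yvvvvvvvv   [Y → Y v]
Yvvvvvvvv ⇒ vvvvvvvvv   [Y → v]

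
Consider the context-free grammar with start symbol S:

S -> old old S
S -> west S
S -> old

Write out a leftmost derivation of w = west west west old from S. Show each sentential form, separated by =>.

S => west S => west west S => west west west S => west west west old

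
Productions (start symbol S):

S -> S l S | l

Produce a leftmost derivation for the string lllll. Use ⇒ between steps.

S ⇒ SlS   [S -> S l S]
SlS ⇒ SlSlS   [S -> S l S]
SlSlS ⇒ llSlS   [S -> l]
llSlS ⇒ llllS   [S -> l]
llllS ⇒ lllll   [S -> l]

S ⇒ SlS ⇒ SlSlS ⇒ llSlS ⇒ llllS ⇒ lllll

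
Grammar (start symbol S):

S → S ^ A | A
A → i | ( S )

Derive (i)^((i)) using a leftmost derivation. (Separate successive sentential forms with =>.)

S => S^A => A^A => (S)^A => (A)^A => (i)^A => (i)^(S) => (i)^(A) => (i)^((S)) => (i)^((A)) => (i)^((i))

S => S^A   [S → S ^ A]
S^A => A^A   [S → A]
A^A => (S)^A   [A → ( S )]
(S)^A => (A)^A   [S → A]
(A)^A => (i)^A   [A → i]
(i)^A => (i)^(S)   [A → ( S )]
(i)^(S) => (i)^(A)   [S → A]
(i)^(A) => (i)^((S))   [A → ( S )]
(i)^((S)) => (i)^((A))   [S → A]
(i)^((A)) => (i)^((i))   [A → i]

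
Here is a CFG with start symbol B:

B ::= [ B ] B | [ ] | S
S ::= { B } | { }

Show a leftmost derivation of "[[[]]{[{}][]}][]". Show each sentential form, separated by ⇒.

B⇒[B]B⇒[[B]B]B⇒[[[]]B]B⇒[[[]]S]B⇒[[[]]{B}]B⇒[[[]]{[B]B}]B⇒[[[]]{[S]B}]B⇒[[[]]{[{}]B}]B⇒[[[]]{[{}][]}]B⇒[[[]]{[{}][]}][]

B ⇒ [B]B   [B ::= [ B ] B]
[B]B ⇒ [[B]B]B   [B ::= [ B ] B]
[[B]B]B ⇒ [[[]]B]B   [B ::= [ ]]
[[[]]B]B ⇒ [[[]]S]B   [B ::= S]
[[[]]S]B ⇒ [[[]]{B}]B   [S ::= { B }]
[[[]]{B}]B ⇒ [[[]]{[B]B}]B   [B ::= [ B ] B]
[[[]]{[B]B}]B ⇒ [[[]]{[S]B}]B   [B ::= S]
[[[]]{[S]B}]B ⇒ [[[]]{[{}]B}]B   [S ::= { }]
[[[]]{[{}]B}]B ⇒ [[[]]{[{}][]}]B   [B ::= [ ]]
[[[]]{[{}][]}]B ⇒ [[[]]{[{}][]}][]   [B ::= [ ]]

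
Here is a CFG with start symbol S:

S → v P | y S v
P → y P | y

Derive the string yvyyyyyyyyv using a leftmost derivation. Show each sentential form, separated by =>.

S => ySv   [S → y S v]
ySv => yvPv   [S → v P]
yvPv => yvyPv   [P → y P]
yvyPv => yvyyPv   [P → y P]
yvyyPv => yvyyyPv   [P → y P]
yvyyyPv => yvyyyyPv   [P → y P]
yvyyyyPv => yvyyyyyPv   [P → y P]
yvyyyyyPv => yvyyyyyyPv   [P → y P]
yvyyyyyyPv => yvyyyyyyyPv   [P → y P]
yvyyyyyyyPv => yvyyyyyyyyv   [P → y]

S=>ySv=>yvPv=>yvyPv=>yvyyPv=>yvyyyPv=>yvyyyyPv=>yvyyyyyPv=>yvyyyyyyPv=>yvyyyyyyyPv=>yvyyyyyyyyv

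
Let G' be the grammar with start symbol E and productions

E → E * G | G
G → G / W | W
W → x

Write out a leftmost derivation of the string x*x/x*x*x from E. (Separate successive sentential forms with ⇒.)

E ⇒ E*G   [E → E * G]
E*G ⇒ E*G*G   [E → E * G]
E*G*G ⇒ E*G*G*G   [E → E * G]
E*G*G*G ⇒ G*G*G*G   [E → G]
G*G*G*G ⇒ W*G*G*G   [G → W]
W*G*G*G ⇒ x*G*G*G   [W → x]
x*G*G*G ⇒ x*G/W*G*G   [G → G / W]
x*G/W*G*G ⇒ x*W/W*G*G   [G → W]
x*W/W*G*G ⇒ x*x/W*G*G   [W → x]
x*x/W*G*G ⇒ x*x/x*G*G   [W → x]
x*x/x*G*G ⇒ x*x/x*W*G   [G → W]
x*x/x*W*G ⇒ x*x/x*x*G   [W → x]
x*x/x*x*G ⇒ x*x/x*x*W   [G → W]
x*x/x*x*W ⇒ x*x/x*x*x   [W → x]

E ⇒ E*G ⇒ E*G*G ⇒ E*G*G*G ⇒ G*G*G*G ⇒ W*G*G*G ⇒ x*G*G*G ⇒ x*G/W*G*G ⇒ x*W/W*G*G ⇒ x*x/W*G*G ⇒ x*x/x*G*G ⇒ x*x/x*W*G ⇒ x*x/x*x*G ⇒ x*x/x*x*W ⇒ x*x/x*x*x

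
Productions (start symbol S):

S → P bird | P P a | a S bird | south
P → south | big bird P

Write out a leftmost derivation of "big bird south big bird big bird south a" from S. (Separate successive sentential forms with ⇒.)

S ⇒ P P a ⇒ big bird P P a ⇒ big bird south P a ⇒ big bird south big bird P a ⇒ big bird south big bird big bird P a ⇒ big bird south big bird big bird south a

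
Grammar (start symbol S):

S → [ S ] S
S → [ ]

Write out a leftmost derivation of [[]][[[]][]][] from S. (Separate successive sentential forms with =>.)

S => [S]S => [[]]S => [[]][S]S => [[]][[S]S]S => [[]][[[]]S]S => [[]][[[]][]]S => [[]][[[]][]][]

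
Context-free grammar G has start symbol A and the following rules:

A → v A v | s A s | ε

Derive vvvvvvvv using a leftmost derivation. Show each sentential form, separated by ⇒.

A ⇒ vAv ⇒ vvAvv ⇒ vvvAvvv ⇒ vvvvAvvvv ⇒ vvvvvvvv

A ⇒ vAv   [A → v A v]
vAv ⇒ vvAvv   [A → v A v]
vvAvv ⇒ vvvAvvv   [A → v A v]
vvvAvvv ⇒ vvvvAvvvv   [A → v A v]
vvvvAvvvv ⇒ vvvvvvvv   [A → ε]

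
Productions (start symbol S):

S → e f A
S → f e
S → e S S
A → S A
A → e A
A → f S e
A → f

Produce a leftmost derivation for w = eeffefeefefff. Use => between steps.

S => eSS => eefAS => eeffS => eeffeSS => eeffefeS => eeffefeefA => eeffefeefSA => eeffefeefefAA => eeffefeefeffA => eeffefeefefff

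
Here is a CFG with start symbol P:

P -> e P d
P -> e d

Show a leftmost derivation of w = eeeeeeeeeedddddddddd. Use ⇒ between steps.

P⇒ePd⇒eePdd⇒eeePddd⇒eeeePdddd⇒eeeeePddddd⇒eeeeeePdddddd⇒eeeeeeePddddddd⇒eeeeeeeePdddddddd⇒eeeeeeeeePddddddddd⇒eeeeeeeeeedddddddddd

P ⇒ ePd   [P -> e P d]
ePd ⇒ eePdd   [P -> e P d]
eePdd ⇒ eeePddd   [P -> e P d]
eeePddd ⇒ eeeePdddd   [P -> e P d]
eeeePdddd ⇒ eeeeePddddd   [P -> e P d]
eeeeePddddd ⇒ eeeeeePdddddd   [P -> e P d]
eeeeeePdddddd ⇒ eeeeeeePddddddd   [P -> e P d]
eeeeeeePddddddd ⇒ eeeeeeeePdddddddd   [P -> e P d]
eeeeeeeePdddddddd ⇒ eeeeeeeeePddddddddd   [P -> e P d]
eeeeeeeeePddddddddd ⇒ eeeeeeeeeedddddddddd   [P -> e d]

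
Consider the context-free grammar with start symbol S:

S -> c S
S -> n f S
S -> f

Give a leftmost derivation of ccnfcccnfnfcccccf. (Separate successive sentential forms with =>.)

S => cS   [S -> c S]
cS => ccS   [S -> c S]
ccS => ccnfS   [S -> n f S]
ccnfS => ccnfcS   [S -> c S]
ccnfcS => ccnfccS   [S -> c S]
ccnfccS => ccnfcccS   [S -> c S]
ccnfcccS => ccnfcccnfS   [S -> n f S]
ccnfcccnfS => ccnfcccnfnfS   [S -> n f S]
ccnfcccnfnfS => ccnfcccnfnfcS   [S -> c S]
ccnfcccnfnfcS => ccnfcccnfnfccS   [S -> c S]
ccnfcccnfnfccS => ccnfcccnfnfcccS   [S -> c S]
ccnfcccnfnfcccS => ccnfcccnfnfccccS   [S -> c S]
ccnfcccnfnfccccS => ccnfcccnfnfcccccS   [S -> c S]
ccnfcccnfnfcccccS => ccnfcccnfnfcccccf   [S -> f]

S=>cS=>ccS=>ccnfS=>ccnfcS=>ccnfccS=>ccnfcccS=>ccnfcccnfS=>ccnfcccnfnfS=>ccnfcccnfnfcS=>ccnfcccnfnfccS=>ccnfcccnfnfcccS=>ccnfcccnfnfccccS=>ccnfcccnfnfcccccS=>ccnfcccnfnfcccccf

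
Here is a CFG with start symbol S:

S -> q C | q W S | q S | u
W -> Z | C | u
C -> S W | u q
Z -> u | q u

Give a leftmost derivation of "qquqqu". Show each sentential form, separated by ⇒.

S ⇒ qC   [S -> q C]
qC ⇒ qSW   [C -> S W]
qSW ⇒ qqCW   [S -> q C]
qqCW ⇒ qquqW   [C -> u q]
qquqW ⇒ qquqZ   [W -> Z]
qquqZ ⇒ qquqqu   [Z -> q u]

S ⇒ qC ⇒ qSW ⇒ qqCW ⇒ qquqW ⇒ qquqZ ⇒ qquqqu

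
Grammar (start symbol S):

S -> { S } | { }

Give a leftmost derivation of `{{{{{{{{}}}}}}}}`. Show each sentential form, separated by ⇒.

S⇒{S}⇒{{S}}⇒{{{S}}}⇒{{{{S}}}}⇒{{{{{S}}}}}⇒{{{{{{S}}}}}}⇒{{{{{{{S}}}}}}}⇒{{{{{{{{}}}}}}}}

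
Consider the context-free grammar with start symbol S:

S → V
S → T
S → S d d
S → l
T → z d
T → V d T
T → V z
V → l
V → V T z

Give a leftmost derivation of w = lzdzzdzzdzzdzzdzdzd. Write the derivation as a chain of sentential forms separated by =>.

S => T => VdT => VTzdT => VTzTzdT => VTzTzTzdT => VTzTzTzTzdT => VTzTzTzTzTzdT => lTzTzTzTzTzdT => lzdzTzTzTzTzdT => lzdzzdzTzTzTzdT => lzdzzdzzdzTzTzdT => lzdzzdzzdzzdzTzdT => lzdzzdzzdzzdzzdzdT => lzdzzdzzdzzdzzdzdzd

S => T   [S → T]
T => VdT   [T → V d T]
VdT => VTzdT   [V → V T z]
VTzdT => VTzTzdT   [V → V T z]
VTzTzdT => VTzTzTzdT   [V → V T z]
VTzTzTzdT => VTzTzTzTzdT   [V → V T z]
VTzTzTzTzdT => VTzTzTzTzTzdT   [V → V T z]
VTzTzTzTzTzdT => lTzTzTzTzTzdT   [V → l]
lTzTzTzTzTzdT => lzdzTzTzTzTzdT   [T → z d]
lzdzTzTzTzTzdT => lzdzzdzTzTzTzdT   [T → z d]
lzdzzdzTzTzTzdT => lzdzzdzzdzTzTzdT   [T → z d]
lzdzzdzzdzTzTzdT => lzdzzdzzdzzdzTzdT   [T → z d]
lzdzzdzzdzzdzTzdT => lzdzzdzzdzzdzzdzdT   [T → z d]
lzdzzdzzdzzdzzdzdT => lzdzzdzzdzzdzzdzdzd   [T → z d]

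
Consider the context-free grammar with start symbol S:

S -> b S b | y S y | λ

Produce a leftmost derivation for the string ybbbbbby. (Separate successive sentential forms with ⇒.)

S⇒ySy⇒ybSby⇒ybbSbby⇒ybbbSbbby⇒ybbbbbby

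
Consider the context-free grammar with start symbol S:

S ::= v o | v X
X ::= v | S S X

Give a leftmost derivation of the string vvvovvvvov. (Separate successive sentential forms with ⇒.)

S ⇒ vX   [S ::= v X]
vX ⇒ vSSX   [X ::= S S X]
vSSX ⇒ vvXSX   [S ::= v X]
vvXSX ⇒ vvSSXSX   [X ::= S S X]
vvSSXSX ⇒ vvvoSXSX   [S ::= v o]
vvvoSXSX ⇒ vvvovXXSX   [S ::= v X]
vvvovXXSX ⇒ vvvovvXSX   [X ::= v]
vvvovvXSX ⇒ vvvovvvSX   [X ::= v]
vvvovvvSX ⇒ vvvovvvvoX   [S ::= v o]
vvvovvvvoX ⇒ vvvovvvvov   [X ::= v]

S ⇒ vX ⇒ vSSX ⇒ vvXSX ⇒ vvSSXSX ⇒ vvvoSXSX ⇒ vvvovXXSX ⇒ vvvovvXSX ⇒ vvvovvvSX ⇒ vvvovvvvoX ⇒ vvvovvvvov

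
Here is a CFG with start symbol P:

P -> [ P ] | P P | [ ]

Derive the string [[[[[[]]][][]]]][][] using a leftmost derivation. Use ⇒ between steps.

P ⇒ PP ⇒ PPP ⇒ [P]PP ⇒ [[P]]PP ⇒ [[[P]]]PP ⇒ [[[PP]]]PP ⇒ [[[PPP]]]PP ⇒ [[[[P]PP]]]PP ⇒ [[[[[P]]PP]]]PP ⇒ [[[[[[]]]PP]]]PP ⇒ [[[[[[]]][]P]]]PP ⇒ [[[[[[]]][][]]]]PP ⇒ [[[[[[]]][][]]]][]P ⇒ [[[[[[]]][][]]]][][]

P ⇒ PP   [P -> P P]
PP ⇒ PPP   [P -> P P]
PPP ⇒ [P]PP   [P -> [ P ]]
[P]PP ⇒ [[P]]PP   [P -> [ P ]]
[[P]]PP ⇒ [[[P]]]PP   [P -> [ P ]]
[[[P]]]PP ⇒ [[[PP]]]PP   [P -> P P]
[[[PP]]]PP ⇒ [[[PPP]]]PP   [P -> P P]
[[[PPP]]]PP ⇒ [[[[P]PP]]]PP   [P -> [ P ]]
[[[[P]PP]]]PP ⇒ [[[[[P]]PP]]]PP   [P -> [ P ]]
[[[[[P]]PP]]]PP ⇒ [[[[[[]]]PP]]]PP   [P -> [ ]]
[[[[[[]]]PP]]]PP ⇒ [[[[[[]]][]P]]]PP   [P -> [ ]]
[[[[[[]]][]P]]]PP ⇒ [[[[[[]]][][]]]]PP   [P -> [ ]]
[[[[[[]]][][]]]]PP ⇒ [[[[[[]]][][]]]][]P   [P -> [ ]]
[[[[[[]]][][]]]][]P ⇒ [[[[[[]]][][]]]][][]   [P -> [ ]]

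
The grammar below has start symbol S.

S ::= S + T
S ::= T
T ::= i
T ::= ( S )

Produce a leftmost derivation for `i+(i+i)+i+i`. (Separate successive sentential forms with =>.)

S=>S+T=>S+T+T=>S+T+T+T=>T+T+T+T=>i+T+T+T=>i+(S)+T+T=>i+(S+T)+T+T=>i+(T+T)+T+T=>i+(i+T)+T+T=>i+(i+i)+T+T=>i+(i+i)+i+T=>i+(i+i)+i+i

S => S+T   [S ::= S + T]
S+T => S+T+T   [S ::= S + T]
S+T+T => S+T+T+T   [S ::= S + T]
S+T+T+T => T+T+T+T   [S ::= T]
T+T+T+T => i+T+T+T   [T ::= i]
i+T+T+T => i+(S)+T+T   [T ::= ( S )]
i+(S)+T+T => i+(S+T)+T+T   [S ::= S + T]
i+(S+T)+T+T => i+(T+T)+T+T   [S ::= T]
i+(T+T)+T+T => i+(i+T)+T+T   [T ::= i]
i+(i+T)+T+T => i+(i+i)+T+T   [T ::= i]
i+(i+i)+T+T => i+(i+i)+i+T   [T ::= i]
i+(i+i)+i+T => i+(i+i)+i+i   [T ::= i]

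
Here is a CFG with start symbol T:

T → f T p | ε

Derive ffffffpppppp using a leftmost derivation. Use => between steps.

T => fTp => ffTpp => fffTppp => ffffTpppp => fffffTppppp => ffffffTpppppp => ffffffpppppp

T => fTp   [T → f T p]
fTp => ffTpp   [T → f T p]
ffTpp => fffTppp   [T → f T p]
fffTppp => ffffTpppp   [T → f T p]
ffffTpppp => fffffTppppp   [T → f T p]
fffffTppppp => ffffffTpppppp   [T → f T p]
ffffffTpppppp => ffffffpppppp   [T → ε]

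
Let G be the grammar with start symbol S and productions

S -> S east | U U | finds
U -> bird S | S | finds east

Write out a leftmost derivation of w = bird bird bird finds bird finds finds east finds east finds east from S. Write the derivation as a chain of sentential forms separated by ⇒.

S ⇒ U U ⇒ bird S U ⇒ bird U U U ⇒ bird bird S U U ⇒ bird bird U U U U ⇒ bird bird S U U U ⇒ bird bird U U U U U ⇒ bird bird bird S U U U U ⇒ bird bird bird finds U U U U ⇒ bird bird bird finds bird S U U U ⇒ bird bird bird finds bird finds U U U ⇒ bird bird bird finds bird finds finds east U U ⇒ bird bird bird finds bird finds finds east finds east U ⇒ bird bird bird finds bird finds finds east finds east finds east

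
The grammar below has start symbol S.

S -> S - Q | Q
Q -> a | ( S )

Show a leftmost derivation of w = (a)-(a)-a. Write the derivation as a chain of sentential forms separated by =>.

S => S-Q => S-Q-Q => Q-Q-Q => (S)-Q-Q => (Q)-Q-Q => (a)-Q-Q => (a)-(S)-Q => (a)-(Q)-Q => (a)-(a)-Q => (a)-(a)-a

S => S-Q   [S -> S - Q]
S-Q => S-Q-Q   [S -> S - Q]
S-Q-Q => Q-Q-Q   [S -> Q]
Q-Q-Q => (S)-Q-Q   [Q -> ( S )]
(S)-Q-Q => (Q)-Q-Q   [S -> Q]
(Q)-Q-Q => (a)-Q-Q   [Q -> a]
(a)-Q-Q => (a)-(S)-Q   [Q -> ( S )]
(a)-(S)-Q => (a)-(Q)-Q   [S -> Q]
(a)-(Q)-Q => (a)-(a)-Q   [Q -> a]
(a)-(a)-Q => (a)-(a)-a   [Q -> a]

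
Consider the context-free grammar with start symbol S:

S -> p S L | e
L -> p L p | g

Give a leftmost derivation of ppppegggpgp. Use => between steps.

S => pSL => ppSLL => pppSLLL => ppppSLLLL => ppppeLLLL => ppppegLLL => ppppeggLL => ppppegggL => ppppegggpLp => ppppegggpgp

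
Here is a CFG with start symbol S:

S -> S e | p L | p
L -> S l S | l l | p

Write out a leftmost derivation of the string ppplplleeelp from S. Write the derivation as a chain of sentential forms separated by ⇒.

S ⇒ pL   [S -> p L]
pL ⇒ pSlS   [L -> S l S]
pSlS ⇒ pSelS   [S -> S e]
pSelS ⇒ ppLelS   [S -> p L]
ppLelS ⇒ ppSlSelS   [L -> S l S]
ppSlSelS ⇒ ppplSelS   [S -> p]
ppplSelS ⇒ ppplSeelS   [S -> S e]
ppplSeelS ⇒ ppplSeeelS   [S -> S e]
ppplSeeelS ⇒ ppplpLeeelS   [S -> p L]
ppplpLeeelS ⇒ ppplplleeelS   [L -> l l]
ppplplleeelS ⇒ ppplplleeelp   [S -> p]

S⇒pL⇒pSlS⇒pSelS⇒ppLelS⇒ppSlSelS⇒ppplSelS⇒ppplSeelS⇒ppplSeeelS⇒ppplpLeeelS⇒ppplplleeelS⇒ppplplleeelp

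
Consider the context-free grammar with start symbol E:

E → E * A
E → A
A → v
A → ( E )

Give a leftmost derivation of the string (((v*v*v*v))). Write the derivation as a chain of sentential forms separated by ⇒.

E ⇒ A ⇒ (E) ⇒ (A) ⇒ ((E)) ⇒ ((A)) ⇒ (((E))) ⇒ (((E*A))) ⇒ (((E*A*A))) ⇒ (((E*A*A*A))) ⇒ (((A*A*A*A))) ⇒ (((v*A*A*A))) ⇒ (((v*v*A*A))) ⇒ (((v*v*v*A))) ⇒ (((v*v*v*v)))

E ⇒ A   [E → A]
A ⇒ (E)   [A → ( E )]
(E) ⇒ (A)   [E → A]
(A) ⇒ ((E))   [A → ( E )]
((E)) ⇒ ((A))   [E → A]
((A)) ⇒ (((E)))   [A → ( E )]
(((E))) ⇒ (((E*A)))   [E → E * A]
(((E*A))) ⇒ (((E*A*A)))   [E → E * A]
(((E*A*A))) ⇒ (((E*A*A*A)))   [E → E * A]
(((E*A*A*A))) ⇒ (((A*A*A*A)))   [E → A]
(((A*A*A*A))) ⇒ (((v*A*A*A)))   [A → v]
(((v*A*A*A))) ⇒ (((v*v*A*A)))   [A → v]
(((v*v*A*A))) ⇒ (((v*v*v*A)))   [A → v]
(((v*v*v*A))) ⇒ (((v*v*v*v)))   [A → v]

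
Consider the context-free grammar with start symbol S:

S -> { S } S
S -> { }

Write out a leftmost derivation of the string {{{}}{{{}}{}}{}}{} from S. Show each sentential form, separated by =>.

S => {S}S   [S -> { S } S]
{S}S => {{S}S}S   [S -> { S } S]
{{S}S}S => {{{}}S}S   [S -> { }]
{{{}}S}S => {{{}}{S}S}S   [S -> { S } S]
{{{}}{S}S}S => {{{}}{{S}S}S}S   [S -> { S } S]
{{{}}{{S}S}S}S => {{{}}{{{}}S}S}S   [S -> { }]
{{{}}{{{}}S}S}S => {{{}}{{{}}{}}S}S   [S -> { }]
{{{}}{{{}}{}}S}S => {{{}}{{{}}{}}{}}S   [S -> { }]
{{{}}{{{}}{}}{}}S => {{{}}{{{}}{}}{}}{}   [S -> { }]

S => {S}S => {{S}S}S => {{{}}S}S => {{{}}{S}S}S => {{{}}{{S}S}S}S => {{{}}{{{}}S}S}S => {{{}}{{{}}{}}S}S => {{{}}{{{}}{}}{}}S => {{{}}{{{}}{}}{}}{}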